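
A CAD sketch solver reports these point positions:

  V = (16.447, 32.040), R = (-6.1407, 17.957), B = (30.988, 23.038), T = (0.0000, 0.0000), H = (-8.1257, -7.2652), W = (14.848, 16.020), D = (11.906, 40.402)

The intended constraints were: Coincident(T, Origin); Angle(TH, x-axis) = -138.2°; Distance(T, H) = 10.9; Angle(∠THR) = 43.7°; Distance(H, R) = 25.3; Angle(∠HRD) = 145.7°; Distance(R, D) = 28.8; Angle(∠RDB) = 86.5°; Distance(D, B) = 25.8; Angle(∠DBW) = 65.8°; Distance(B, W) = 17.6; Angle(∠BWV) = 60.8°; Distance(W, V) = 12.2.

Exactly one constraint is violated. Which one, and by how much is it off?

Distance(W, V) = 12.2 — off by 3.90.

T = (0.00, 0.00) ✓; TH at -138.2° ✓; |TH| = 10.90 ✓; ∠THR = 43.70° ✓; |HR| = 25.30 ✓; ∠HRD = 145.7° ✓; |RD| = 28.80 ✓; ∠RDB = 86.50° ✓; |DB| = 25.80 ✓; ∠DBW = 65.80° ✓; |BW| = 17.60 ✓; ∠BWV = 60.80° ✓; |WV| = 16.10 ✗.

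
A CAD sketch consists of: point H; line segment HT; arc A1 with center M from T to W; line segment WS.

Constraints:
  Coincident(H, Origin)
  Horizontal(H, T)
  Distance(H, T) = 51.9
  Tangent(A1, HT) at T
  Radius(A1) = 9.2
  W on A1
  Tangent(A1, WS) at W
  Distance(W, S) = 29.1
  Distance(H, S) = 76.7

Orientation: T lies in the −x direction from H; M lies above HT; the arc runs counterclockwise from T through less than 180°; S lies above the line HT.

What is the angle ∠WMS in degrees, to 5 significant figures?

72.456°

Checks: |MW| = 9.200 ✓; ∠(MW, WS) = 90.00° ✓; |WS| = 29.10 ✓; |HS| = 76.70 ✓.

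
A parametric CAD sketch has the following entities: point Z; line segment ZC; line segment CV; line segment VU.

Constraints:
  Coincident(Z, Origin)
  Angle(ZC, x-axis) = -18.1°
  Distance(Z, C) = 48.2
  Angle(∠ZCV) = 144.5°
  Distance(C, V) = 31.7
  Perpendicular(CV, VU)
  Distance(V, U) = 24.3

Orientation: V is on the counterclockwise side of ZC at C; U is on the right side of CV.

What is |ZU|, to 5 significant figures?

88.129

Z is at the origin; ZC runs at -18.1° with length 48.2, so C = 48.2·(cos -18.1°, sin -18.1°) = (45.815, -14.975). ∠ZCV = 144.5°, so CV runs at -18.1° + (180° − 144.5°) = 17.400° from the x-axis; with |CV| = 31.7, V = C + 31.7·(cos 17.400°, sin 17.400°) = (76.064, -5.4950). CV is perpendicular to VU; with |VU| = 24.3 on the right of CV, U = V + 24.3·(0.29904, -0.95424) = (83.331, -28.683). Then |ZU| = |U − Z| = 88.129.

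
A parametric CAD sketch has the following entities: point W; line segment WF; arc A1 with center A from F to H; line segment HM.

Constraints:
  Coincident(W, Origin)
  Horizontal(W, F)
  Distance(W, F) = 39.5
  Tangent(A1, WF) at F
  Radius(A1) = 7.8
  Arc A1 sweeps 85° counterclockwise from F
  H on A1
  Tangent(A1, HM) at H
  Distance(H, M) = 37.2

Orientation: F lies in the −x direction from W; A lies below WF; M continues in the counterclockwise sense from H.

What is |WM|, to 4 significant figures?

67.11

W is at the origin; W and F share the same y with |WF| = 39.5 and F on the −x side, so F = (-39.50, 0.000). A1 meets WF tangentially, so AF is at right angles to WF, so A = F + (0, -7.8) = (-39.50, -7.800). On A1, F sits at bearing 90° from A; an 85° counterclockwise sweep puts H at bearing 175°, so H = A + 7.8·(cos 175°, sin 175°) = (-47.27, -7.120). Since A1 is tangent to HM there, AH ⟂ HM, so HM runs along (−sin 175°, cos 175°); with |HM| = 37.2, M = (-50.51, -44.18). Then |WM| = |M − W| = 67.11.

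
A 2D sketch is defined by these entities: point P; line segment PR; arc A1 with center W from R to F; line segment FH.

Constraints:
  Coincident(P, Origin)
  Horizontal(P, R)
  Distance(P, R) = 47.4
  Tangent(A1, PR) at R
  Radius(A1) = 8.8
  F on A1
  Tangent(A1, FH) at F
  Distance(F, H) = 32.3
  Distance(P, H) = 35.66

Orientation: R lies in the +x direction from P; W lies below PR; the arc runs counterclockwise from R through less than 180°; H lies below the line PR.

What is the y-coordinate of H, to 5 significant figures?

-29.022

Checks: P.y = 0.00, R.y = 0.00 ✓; |WF| = 8.800 ✓; ∠(WF, FH) = 90.00° ✓; |FH| = 32.30 ✓; |PH| = 35.66 ✓.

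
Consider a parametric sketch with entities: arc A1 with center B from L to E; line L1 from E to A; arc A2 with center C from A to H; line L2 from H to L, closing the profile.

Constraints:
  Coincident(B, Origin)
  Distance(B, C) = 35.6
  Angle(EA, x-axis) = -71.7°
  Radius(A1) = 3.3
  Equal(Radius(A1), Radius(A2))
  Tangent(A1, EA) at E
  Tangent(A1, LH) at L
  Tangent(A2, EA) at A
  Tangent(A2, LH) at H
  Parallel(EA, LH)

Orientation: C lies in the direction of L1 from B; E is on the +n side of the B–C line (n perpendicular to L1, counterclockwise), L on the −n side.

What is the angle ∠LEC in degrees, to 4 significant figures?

84.70°

B is at the origin and C lies 35.6 along u from B, so C = 35.6·u = (11.18, -33.80). Tangency of A1 to both parallel lines with radius 3.3 puts E and L at B ± 3.3·n: E = (3.133, 1.036), L = (-3.133, -1.036). Then cos ∠LEC = EL·EC / (|EL||EC|), giving 84.70°.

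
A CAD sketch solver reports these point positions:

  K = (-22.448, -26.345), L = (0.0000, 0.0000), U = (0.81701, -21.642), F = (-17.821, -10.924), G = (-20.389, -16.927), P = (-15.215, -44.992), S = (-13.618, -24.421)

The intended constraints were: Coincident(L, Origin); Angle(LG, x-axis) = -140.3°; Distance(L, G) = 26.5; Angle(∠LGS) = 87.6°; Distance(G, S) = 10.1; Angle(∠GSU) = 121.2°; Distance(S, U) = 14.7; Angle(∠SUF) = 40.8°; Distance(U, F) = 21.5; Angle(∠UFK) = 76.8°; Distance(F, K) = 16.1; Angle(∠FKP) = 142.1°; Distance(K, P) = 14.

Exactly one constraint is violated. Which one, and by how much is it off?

Distance(K, P) = 14 — off by 6.00.

L = (0.00, 0.00) ✓; LG at -140.3° ✓; |LG| = 26.50 ✓; ∠LGS = 87.60° ✓; |GS| = 10.10 ✓; ∠GSU = 121.2° ✓; |SU| = 14.70 ✓; ∠SUF = 40.80° ✓; |UF| = 21.50 ✓; ∠UFK = 76.80° ✓; |FK| = 16.10 ✓; ∠FKP = 142.1° ✓; |KP| = 20.00 ✗.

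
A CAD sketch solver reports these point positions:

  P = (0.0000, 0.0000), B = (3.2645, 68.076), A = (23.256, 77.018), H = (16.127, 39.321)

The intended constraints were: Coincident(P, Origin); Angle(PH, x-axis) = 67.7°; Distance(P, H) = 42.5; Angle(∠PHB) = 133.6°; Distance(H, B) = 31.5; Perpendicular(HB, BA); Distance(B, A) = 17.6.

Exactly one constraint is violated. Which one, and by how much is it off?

Distance(B, A) = 17.6 — off by 4.30.

P = (0.00, 0.00) ✓; PH at 67.70° ✓; |PH| = 42.50 ✓; ∠PHB = 133.6° ✓; |HB| = 31.50 ✓; ∠(HB, BA) = 90.00° ✓; |BA| = 21.90 ✗.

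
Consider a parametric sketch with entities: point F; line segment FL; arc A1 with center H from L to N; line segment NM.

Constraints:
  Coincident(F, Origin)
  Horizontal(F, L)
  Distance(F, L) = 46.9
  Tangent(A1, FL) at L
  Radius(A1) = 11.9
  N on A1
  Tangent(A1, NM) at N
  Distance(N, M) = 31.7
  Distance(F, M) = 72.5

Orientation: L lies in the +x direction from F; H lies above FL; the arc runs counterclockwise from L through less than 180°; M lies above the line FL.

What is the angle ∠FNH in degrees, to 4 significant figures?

9.712°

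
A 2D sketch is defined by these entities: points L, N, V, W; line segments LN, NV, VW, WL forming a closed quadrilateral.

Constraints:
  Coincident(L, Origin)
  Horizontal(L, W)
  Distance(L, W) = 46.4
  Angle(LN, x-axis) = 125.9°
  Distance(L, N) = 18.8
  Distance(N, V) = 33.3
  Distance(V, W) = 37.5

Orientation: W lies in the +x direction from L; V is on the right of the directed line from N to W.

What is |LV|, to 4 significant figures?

14.61

Checks: |NV| = 33.30 ✓; |VW| = 37.50 ✓.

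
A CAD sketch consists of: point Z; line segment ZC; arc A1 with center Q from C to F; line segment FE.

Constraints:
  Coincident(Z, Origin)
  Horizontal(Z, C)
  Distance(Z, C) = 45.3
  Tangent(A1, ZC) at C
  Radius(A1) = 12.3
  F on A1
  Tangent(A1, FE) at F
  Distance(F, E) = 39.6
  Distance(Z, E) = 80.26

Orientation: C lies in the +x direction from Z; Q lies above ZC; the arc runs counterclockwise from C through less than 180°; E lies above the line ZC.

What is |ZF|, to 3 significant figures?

58.5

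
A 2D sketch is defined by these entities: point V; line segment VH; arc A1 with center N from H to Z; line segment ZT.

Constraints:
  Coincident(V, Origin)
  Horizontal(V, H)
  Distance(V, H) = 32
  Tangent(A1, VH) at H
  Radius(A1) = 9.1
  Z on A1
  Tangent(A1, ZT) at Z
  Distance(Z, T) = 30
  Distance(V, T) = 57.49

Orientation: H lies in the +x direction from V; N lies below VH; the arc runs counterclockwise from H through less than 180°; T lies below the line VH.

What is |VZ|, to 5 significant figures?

28.656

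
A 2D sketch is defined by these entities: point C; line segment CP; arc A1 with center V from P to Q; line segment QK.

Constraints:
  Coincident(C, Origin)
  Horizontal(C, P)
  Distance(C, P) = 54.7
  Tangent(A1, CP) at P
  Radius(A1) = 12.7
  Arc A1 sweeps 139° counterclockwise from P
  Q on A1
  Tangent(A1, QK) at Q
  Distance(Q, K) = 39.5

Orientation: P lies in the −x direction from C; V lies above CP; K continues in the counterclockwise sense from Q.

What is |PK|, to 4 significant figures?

52.77

On A1, P sits at bearing -90° from V; a 139° counterclockwise sweep puts Q at bearing 49°, so Q = V + 12.7·(cos 49°, sin 49°) = (-46.37, 22.28). Since A1 is tangent to QK there, VQ ⟂ QK, so QK runs along (−sin 49°, cos 49°); with |QK| = 39.5, K = (-76.18, 48.20). Then |PK| = |K − P| = 52.77.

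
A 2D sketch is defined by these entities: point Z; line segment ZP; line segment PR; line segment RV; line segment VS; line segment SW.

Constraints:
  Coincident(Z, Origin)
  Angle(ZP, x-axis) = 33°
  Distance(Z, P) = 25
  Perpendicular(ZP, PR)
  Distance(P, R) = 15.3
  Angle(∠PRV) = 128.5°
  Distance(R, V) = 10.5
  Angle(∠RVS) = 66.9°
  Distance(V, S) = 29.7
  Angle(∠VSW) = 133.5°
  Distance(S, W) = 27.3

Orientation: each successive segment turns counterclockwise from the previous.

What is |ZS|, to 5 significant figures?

11.195

∠PRV = 128.5° gives RV at 174.50° from the x-axis; with |RV| = 10.5, V = (2.1821, 27.454). ∠RVS = 66.9° gives VS at -72.400° from the x-axis; with |VS| = 29.7, S = (11.163, -0.85575). Then |ZS| = |S − Z| = 11.195.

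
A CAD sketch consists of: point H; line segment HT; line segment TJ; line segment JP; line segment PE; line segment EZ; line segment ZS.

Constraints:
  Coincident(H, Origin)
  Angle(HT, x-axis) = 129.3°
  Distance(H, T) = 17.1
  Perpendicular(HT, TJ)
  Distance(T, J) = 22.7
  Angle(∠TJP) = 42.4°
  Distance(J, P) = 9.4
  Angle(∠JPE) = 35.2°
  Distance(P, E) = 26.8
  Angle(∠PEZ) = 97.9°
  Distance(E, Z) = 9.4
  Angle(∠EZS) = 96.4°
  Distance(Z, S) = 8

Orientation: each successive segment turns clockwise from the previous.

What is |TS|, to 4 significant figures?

33.07

∠PEZ = 97.9° gives EZ at 34.80° from the x-axis; with |EZ| = 9.4, Z = (0.9720, 47.57). ∠EZS = 96.4° gives ZS at -48.80° from the x-axis; with |ZS| = 8.0, S = (6.241, 41.55). Then |TS| = |S − T| = 33.07.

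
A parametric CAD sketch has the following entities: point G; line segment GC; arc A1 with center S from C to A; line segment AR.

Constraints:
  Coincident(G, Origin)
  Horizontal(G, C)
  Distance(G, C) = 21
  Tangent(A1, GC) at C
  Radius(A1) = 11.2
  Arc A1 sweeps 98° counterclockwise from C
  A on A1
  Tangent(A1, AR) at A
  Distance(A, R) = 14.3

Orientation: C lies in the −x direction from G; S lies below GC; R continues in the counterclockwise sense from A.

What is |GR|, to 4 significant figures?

40.38

On A1, C sits at bearing 90° from S; a 98° counterclockwise sweep puts A at bearing 188°, so A = S + 11.2·(cos 188°, sin 188°) = (-32.09, -12.76). A1 meets AR tangentially, so SA is at right angles to AR, so AR runs along (−sin 188°, cos 188°); with |AR| = 14.3, R = (-30.10, -26.92). Then |GR| = |R − G| = 40.38.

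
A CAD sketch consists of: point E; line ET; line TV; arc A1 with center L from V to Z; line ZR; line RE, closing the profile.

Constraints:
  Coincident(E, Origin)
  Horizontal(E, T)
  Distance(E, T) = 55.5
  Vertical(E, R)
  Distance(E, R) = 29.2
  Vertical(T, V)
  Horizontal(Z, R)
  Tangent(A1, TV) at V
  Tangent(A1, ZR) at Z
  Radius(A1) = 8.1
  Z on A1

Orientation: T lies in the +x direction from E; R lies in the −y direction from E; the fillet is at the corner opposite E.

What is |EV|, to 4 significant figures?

59.38

E is at the origin; E and T share the same y with |ET| = 55.5 and T on the +x side, so T = (55.50, 0.000). ER is vertical with |ER| = 29.2 and R on the −y side, so R = (0.000, -29.20). The virtual corner opposite E is at (55.50, -29.20). Tangency of A1 to TV means the radius LV is perpendicular to TV and tangency of A1 to ZR means the radius LZ is perpendicular to ZR, with radius 8.1, so the center L sits 8.1 in from both sides at L = (47.40, -21.10). That places the tangent points at V = (55.50, -21.10) on TV and Z = (47.40, -29.20) on ZR. Then |EV| = |V − E| = 59.38.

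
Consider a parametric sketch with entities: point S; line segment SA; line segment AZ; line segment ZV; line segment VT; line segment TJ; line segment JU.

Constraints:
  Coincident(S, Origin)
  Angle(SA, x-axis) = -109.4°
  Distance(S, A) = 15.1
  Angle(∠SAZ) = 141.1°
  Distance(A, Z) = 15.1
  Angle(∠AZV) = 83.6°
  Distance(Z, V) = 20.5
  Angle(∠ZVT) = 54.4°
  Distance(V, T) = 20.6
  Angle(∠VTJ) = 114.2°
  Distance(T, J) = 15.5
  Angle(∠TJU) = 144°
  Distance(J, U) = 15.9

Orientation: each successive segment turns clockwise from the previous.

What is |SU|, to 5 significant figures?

38.092

S is at the origin; SA runs at -109.4° with length 15.1, so A = (-5.0156, -14.243). ∠SAZ = 141.1° gives AZ at -148.30° from the x-axis; with |AZ| = 15.1, Z = (-17.863, -22.177). ∠AZV = 83.6° gives ZV at 115.30° from the x-axis; with |ZV| = 20.5, V = (-26.624, -3.6436). ∠ZVT = 54.4° gives VT at -10.300° from the x-axis; with |VT| = 20.6, T = (-6.3557, -7.3269). ∠VTJ = 114.2° gives TJ at -76.100° from the x-axis; with |TJ| = 15.5, J = (-2.6322, -22.373). ∠TJU = 144.0° gives JU at -112.10° from the x-axis; with |JU| = 15.9, U = (-8.6141, -37.105). Then |SU| = |U − S| = 38.092.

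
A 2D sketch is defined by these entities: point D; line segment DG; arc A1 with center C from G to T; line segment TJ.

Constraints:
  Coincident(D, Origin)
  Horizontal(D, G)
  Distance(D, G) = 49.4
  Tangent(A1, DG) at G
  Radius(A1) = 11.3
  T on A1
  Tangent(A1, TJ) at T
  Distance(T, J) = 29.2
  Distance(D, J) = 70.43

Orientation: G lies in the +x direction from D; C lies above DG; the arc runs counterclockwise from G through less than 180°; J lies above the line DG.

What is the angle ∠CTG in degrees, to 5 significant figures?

41.190°

Checks: ∠(CG, GD) = 90.00° ✓; |CT| = 11.30 ✓; ∠(CT, TJ) = 90.00° ✓; |TJ| = 29.20 ✓; |DJ| = 70.43 ✓.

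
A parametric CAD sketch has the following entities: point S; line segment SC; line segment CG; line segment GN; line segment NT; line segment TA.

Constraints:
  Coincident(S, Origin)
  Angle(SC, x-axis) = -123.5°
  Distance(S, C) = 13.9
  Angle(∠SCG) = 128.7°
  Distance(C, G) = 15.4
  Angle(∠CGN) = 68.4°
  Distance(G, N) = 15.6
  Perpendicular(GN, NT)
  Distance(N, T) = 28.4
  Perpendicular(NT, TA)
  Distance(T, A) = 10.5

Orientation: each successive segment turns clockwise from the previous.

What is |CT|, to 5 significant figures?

17.231

∠CGN = 68.4° gives GN at 73.600° from the x-axis; with |GN| = 15.6, N = (-18.604, 1.9785). The perpendicularity gives NT at right angles to GN, so NT runs at -16.400°; with |NT| = 28.4, T = (8.6405, -6.0400). Then |CT| = |T − C| = 17.231.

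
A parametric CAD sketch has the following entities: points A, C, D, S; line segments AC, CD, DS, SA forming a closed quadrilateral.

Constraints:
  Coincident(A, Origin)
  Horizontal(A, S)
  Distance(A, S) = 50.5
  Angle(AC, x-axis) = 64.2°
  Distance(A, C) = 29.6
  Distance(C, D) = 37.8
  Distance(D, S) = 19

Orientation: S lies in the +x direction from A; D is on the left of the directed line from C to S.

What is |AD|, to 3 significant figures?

53.4

A is at the origin; AS is horizontal with |AS| = 50.5 and S in +x, so S = (50.5, 0). AC runs at 64.2° with |AC| = 29.6, so C = (12.9, 26.6). D is determined by |CD| = 37.8 and |DS| = 19.0 together: it lies at the intersection of circle(C, 37.8) and circle(S, 19.0). With |CS| = 46.1, the foot of the radical line on CS is 34.6 from C and the perpendicular offset is √(37.8² − 34.6²) = 15.1. Taking the left-of-CS solution: D = (49.9, 19.0).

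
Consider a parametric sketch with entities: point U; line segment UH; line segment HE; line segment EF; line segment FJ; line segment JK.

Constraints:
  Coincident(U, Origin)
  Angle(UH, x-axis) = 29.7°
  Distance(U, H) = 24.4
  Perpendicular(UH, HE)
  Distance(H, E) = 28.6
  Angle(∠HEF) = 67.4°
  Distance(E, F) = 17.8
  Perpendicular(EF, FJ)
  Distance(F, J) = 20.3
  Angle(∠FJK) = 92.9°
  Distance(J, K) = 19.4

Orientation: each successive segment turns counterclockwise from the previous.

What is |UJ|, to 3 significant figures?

16.1

U is at the origin; UH runs at 29.7° with length 24.4, so H = (21.2, 12.1). UH is perpendicular to HE, so HE runs at 120°; with |HE| = 28.6, E = (7.02, 36.9). ∠HEF = 67.4° gives EF at -128° from the x-axis; with |EF| = 17.8, F = (-3.86, 22.8). EF ⟂ FJ, so FJ runs at -37.7°; with |FJ| = 20.3, J = (12.2, 10.4). Then |UJ| = |J − U| = 16.1.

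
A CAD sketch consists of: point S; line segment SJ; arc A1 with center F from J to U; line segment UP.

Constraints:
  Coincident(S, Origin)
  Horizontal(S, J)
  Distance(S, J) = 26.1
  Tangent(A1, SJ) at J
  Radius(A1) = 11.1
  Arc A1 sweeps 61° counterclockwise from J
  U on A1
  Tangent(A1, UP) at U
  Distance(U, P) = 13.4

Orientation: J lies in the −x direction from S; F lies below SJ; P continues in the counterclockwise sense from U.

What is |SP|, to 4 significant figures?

45.76

S is at the origin; S and J share the same y with |SJ| = 26.1 and J on the −x side, so J = (-26.10, 0.000). Tangency of A1 to SJ means the radius FJ is perpendicular to SJ, so F = J + (0, -11.1) = (-26.10, -11.10). On A1, J sits at bearing 90° from F; a 61° counterclockwise sweep puts U at bearing 151°, so U = F + 11.1·(cos 151°, sin 151°) = (-35.81, -5.719). A1 meets UP tangentially, so FU is at right angles to UP, so UP runs along (−sin 151°, cos 151°); with |UP| = 13.4, P = (-42.30, -17.44). Then |SP| = |P − S| = 45.76.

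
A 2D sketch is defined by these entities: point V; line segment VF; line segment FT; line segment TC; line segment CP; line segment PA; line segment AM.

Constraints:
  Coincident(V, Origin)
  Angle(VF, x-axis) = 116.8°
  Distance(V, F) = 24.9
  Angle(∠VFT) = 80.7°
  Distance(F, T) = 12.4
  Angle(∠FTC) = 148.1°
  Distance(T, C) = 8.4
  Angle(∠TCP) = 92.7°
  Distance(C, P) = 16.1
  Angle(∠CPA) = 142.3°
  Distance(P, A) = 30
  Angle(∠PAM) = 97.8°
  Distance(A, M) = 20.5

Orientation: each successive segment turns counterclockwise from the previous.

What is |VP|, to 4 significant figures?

9.774

V is at the origin; VF runs at 116.8° with length 24.9, so F = (-11.23, 22.23). ∠VFT = 80.7° gives FT at -143.9° from the x-axis; with |FT| = 12.4, T = (-21.25, 14.92). ∠FTC = 148.1° gives TC at -112.0° from the x-axis; with |TC| = 8.4, C = (-24.39, 7.131). ∠TCP = 92.7° gives CP at -24.70° from the x-axis; with |CP| = 16.1, P = (-9.766, 0.4033). Then |VP| = |P − V| = 9.774.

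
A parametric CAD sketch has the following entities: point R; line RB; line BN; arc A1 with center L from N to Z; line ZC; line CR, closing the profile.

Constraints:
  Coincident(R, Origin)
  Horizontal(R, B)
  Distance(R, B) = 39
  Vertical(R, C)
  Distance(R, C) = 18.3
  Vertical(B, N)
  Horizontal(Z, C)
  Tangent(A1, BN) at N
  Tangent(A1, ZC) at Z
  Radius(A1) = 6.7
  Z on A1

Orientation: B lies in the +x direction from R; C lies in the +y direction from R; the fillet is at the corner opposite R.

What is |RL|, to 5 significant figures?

34.320

RC is vertical with |RC| = 18.3 and C on the +y side, so C = (0.0000, 18.300). The virtual corner opposite R is at (39.000, 18.300). A1 meets BN tangentially, so LN is at right angles to BN and the tangent condition forces LZ to be normal to ZC, with radius 6.7, so the center L sits 6.7 in from both sides at L = (32.300, 11.600). Then |RL| = |L − R| = 34.320.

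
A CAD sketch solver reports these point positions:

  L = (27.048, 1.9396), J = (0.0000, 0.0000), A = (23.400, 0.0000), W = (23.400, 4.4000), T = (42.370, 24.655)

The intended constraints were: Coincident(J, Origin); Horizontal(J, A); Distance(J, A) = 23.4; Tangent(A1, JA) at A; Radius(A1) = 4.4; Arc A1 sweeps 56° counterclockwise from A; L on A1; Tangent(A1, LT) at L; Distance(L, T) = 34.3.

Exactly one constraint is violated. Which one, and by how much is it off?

Distance(L, T) = 34.3 — off by 6.90.

J = (0.00, 0.00) ✓; J.y = 0.00, A.y = 0.00 ✓; |JA| = 23.40 ✓; ∠(WA, AJ) = 90.00° ✓; |WA| = 4.400 ✓; bearing(W→L) − bearing(W→A) = 56.00° ✓; |WL| = 4.400 ✓; ∠(WL, LT) = 90.00° ✓; |LT| = 27.40 ✗.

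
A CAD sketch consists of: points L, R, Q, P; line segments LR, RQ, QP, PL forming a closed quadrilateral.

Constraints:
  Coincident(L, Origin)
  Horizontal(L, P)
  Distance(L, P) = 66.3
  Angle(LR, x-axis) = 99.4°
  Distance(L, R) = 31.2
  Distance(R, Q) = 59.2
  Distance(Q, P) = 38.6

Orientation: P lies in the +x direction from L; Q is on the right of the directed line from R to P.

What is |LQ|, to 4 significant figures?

35.04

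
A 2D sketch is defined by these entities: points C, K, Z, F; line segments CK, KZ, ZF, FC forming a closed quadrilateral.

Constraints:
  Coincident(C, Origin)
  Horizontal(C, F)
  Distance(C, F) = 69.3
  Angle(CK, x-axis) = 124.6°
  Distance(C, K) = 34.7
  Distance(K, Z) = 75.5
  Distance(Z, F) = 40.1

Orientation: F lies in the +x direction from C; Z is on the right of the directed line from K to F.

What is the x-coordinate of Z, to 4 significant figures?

36.02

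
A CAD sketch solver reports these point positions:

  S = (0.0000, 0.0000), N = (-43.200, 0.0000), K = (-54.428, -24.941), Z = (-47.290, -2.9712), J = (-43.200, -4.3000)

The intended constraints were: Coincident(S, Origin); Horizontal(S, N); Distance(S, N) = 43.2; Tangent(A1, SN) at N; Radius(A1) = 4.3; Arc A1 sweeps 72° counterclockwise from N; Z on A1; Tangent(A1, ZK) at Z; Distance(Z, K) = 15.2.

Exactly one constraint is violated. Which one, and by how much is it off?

Distance(Z, K) = 15.2 — off by 7.90.

S = (0.00, 0.00) ✓; S.y = 0.00, N.y = 0.00 ✓; |SN| = 43.20 ✓; ∠(JN, NS) = 90.00° ✓; |JN| = 4.300 ✓; bearing(J→Z) − bearing(J→N) = 72.00° ✓; |JZ| = 4.300 ✓; ∠(JZ, ZK) = 90.00° ✓; |ZK| = 23.10 ✗.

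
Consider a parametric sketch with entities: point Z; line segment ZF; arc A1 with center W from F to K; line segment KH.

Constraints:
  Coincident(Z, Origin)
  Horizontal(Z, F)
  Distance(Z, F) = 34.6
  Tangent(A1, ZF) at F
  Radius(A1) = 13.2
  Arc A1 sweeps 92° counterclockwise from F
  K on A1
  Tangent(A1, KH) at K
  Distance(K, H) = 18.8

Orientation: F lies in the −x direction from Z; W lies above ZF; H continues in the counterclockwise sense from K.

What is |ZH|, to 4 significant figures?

39.24

On A1, F sits at bearing -90° from W; a 92° counterclockwise sweep puts K at bearing 2°, so K = W + 13.2·(cos 2°, sin 2°) = (-21.41, 13.66). A1 meets KH tangentially, so WK is at right angles to KH, so KH runs along (−sin 2°, cos 2°); with |KH| = 18.8, H = (-22.06, 32.45). Then |ZH| = |H − Z| = 39.24.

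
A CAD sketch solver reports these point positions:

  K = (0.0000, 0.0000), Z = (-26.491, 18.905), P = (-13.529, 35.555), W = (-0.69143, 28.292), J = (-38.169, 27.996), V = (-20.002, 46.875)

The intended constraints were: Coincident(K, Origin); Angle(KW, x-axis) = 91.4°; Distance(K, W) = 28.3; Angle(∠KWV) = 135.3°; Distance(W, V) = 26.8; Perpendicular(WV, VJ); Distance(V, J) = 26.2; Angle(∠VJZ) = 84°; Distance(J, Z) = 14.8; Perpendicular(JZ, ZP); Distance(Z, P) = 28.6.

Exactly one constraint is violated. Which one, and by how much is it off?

Distance(Z, P) = 28.6 — off by 7.50.

K = (0.00, 0.00) ✓; KW at 91.40° ✓; |KW| = 28.30 ✓; ∠KWV = 135.3° ✓; |WV| = 26.80 ✓; ∠(WV, VJ) = 90.00° ✓; |VJ| = 26.20 ✓; ∠VJZ = 84.00° ✓; |JZ| = 14.80 ✓; ∠(JZ, ZP) = 90.00° ✓; |ZP| = 21.10 ✗.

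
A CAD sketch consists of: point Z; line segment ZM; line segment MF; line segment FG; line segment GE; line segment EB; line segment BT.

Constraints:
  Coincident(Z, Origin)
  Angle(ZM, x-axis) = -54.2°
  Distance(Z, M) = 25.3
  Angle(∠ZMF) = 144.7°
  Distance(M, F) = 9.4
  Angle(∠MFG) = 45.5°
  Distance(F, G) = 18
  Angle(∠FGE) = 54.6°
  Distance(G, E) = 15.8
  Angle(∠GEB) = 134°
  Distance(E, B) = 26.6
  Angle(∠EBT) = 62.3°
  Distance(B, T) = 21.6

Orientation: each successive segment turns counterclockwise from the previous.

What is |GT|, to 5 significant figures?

28.607

Z is at the origin; ZM runs at -54.2° with length 25.3, so M = (14.799, -20.520). ∠ZMF = 144.7° gives MF at -18.900° from the x-axis; with |MF| = 9.4, F = (23.693, -23.565). ∠MFG = 45.5° gives FG at 115.60° from the x-axis; with |FG| = 18.0, G = (15.915, -7.3318). ∠FGE = 54.6° gives GE at -119.00° from the x-axis; with |GE| = 15.8, E = (8.2551, -21.151). ∠GEB = 134.0° gives EB at -73.000° from the x-axis; with |EB| = 26.6, B = (16.032, -46.588). ∠EBT = 62.3° gives BT at 44.700° from the x-axis; with |BT| = 21.6, T = (31.385, -31.395). Then |GT| = |T − G| = 28.607.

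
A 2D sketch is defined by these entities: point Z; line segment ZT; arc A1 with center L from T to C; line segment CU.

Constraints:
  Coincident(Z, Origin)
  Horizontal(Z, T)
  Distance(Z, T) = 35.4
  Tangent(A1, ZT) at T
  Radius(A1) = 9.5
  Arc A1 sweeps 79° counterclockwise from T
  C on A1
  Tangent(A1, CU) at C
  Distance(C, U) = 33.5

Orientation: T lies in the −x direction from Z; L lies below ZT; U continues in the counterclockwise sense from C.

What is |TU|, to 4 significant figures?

43.51

On A1, T sits at bearing 90° from L; a 79° counterclockwise sweep puts C at bearing 169°, so C = L + 9.5·(cos 169°, sin 169°) = (-44.73, -7.687). Since A1 is tangent to CU there, LC ⟂ CU, so CU runs along (−sin 169°, cos 169°); with |CU| = 33.5, U = (-51.12, -40.57). Then |TU| = |U − T| = 43.51.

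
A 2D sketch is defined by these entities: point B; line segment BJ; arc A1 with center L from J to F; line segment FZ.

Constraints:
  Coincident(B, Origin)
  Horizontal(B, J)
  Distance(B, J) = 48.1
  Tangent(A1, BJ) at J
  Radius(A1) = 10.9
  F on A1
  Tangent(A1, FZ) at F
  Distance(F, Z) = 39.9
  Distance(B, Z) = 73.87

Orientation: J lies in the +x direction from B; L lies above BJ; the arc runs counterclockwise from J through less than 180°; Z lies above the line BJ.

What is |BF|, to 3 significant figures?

60.2

Checks: |LF| = 10.90 ✓; ∠(LF, FZ) = 90.00° ✓; |FZ| = 39.90 ✓; |BZ| = 73.87 ✓.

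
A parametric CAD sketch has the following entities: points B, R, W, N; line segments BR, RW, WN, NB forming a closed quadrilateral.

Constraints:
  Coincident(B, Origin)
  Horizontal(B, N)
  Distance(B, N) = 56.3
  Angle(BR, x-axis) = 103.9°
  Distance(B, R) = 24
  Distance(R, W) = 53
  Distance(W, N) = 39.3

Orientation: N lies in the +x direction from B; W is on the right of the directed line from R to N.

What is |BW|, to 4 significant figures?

31.34

B is at the origin; BN is horizontal with |BN| = 56.3 and N in +x, so N = (56.3, 0). BR runs at 103.9° with |BR| = 24.0, so R = (-5.765, 23.30). W is determined by |RW| = 53.0 and |WN| = 39.3 together: it lies at the intersection of circle(R, 53.0) and circle(N, 39.3). With |RN| = 66.29, the foot of the radical line on RN is 42.68 from R and the perpendicular offset is √(53.0² − 42.68²) = 31.42. Taking the right-of-RN solution: W = (23.16, -21.12).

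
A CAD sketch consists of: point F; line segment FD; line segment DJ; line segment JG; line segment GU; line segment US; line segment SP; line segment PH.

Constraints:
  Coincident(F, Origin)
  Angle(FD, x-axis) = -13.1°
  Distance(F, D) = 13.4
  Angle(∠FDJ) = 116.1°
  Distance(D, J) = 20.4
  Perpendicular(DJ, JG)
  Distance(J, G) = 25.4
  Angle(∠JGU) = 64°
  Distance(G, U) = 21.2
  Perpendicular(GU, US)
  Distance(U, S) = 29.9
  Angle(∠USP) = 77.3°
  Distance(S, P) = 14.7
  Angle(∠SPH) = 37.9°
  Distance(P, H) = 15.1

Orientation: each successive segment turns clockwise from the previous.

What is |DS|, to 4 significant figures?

18.02

F is at the origin; FD runs at -13.1° with length 13.4, so D = (13.05, -3.037). ∠FDJ = 116.1° gives DJ at -77.00° from the x-axis; with |DJ| = 20.4, J = (17.64, -22.91). The perpendicularity gives JG at right angles to DJ, so JG runs at -167.0°; with |JG| = 25.4, G = (-7.109, -28.63). ∠JGU = 64.0° gives GU at 77.00° from the x-axis; with |GU| = 21.2, U = (-2.340, -7.971). The perpendicularity gives US at right angles to GU, so US runs at -13.00°; with |US| = 29.9, S = (26.79, -14.70). Then |DS| = |S − D| = 18.02.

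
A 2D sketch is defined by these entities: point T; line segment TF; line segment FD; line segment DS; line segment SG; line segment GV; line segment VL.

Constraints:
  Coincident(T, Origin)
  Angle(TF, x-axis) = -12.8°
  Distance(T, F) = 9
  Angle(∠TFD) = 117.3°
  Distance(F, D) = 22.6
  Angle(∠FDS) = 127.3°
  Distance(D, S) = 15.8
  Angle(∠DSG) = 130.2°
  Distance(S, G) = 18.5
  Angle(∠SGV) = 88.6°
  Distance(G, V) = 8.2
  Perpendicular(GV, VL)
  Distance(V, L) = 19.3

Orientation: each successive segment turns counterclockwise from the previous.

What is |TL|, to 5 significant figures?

29.039

∠SGV = 88.6° gives GV at -116.20° from the x-axis; with |GV| = 8.2, V = (-0.12824, 31.926). The perpendicularity gives VL at right angles to GV, so VL runs at -26.200°; with |VL| = 19.3, L = (17.189, 23.405). Then |TL| = |L − T| = 29.039.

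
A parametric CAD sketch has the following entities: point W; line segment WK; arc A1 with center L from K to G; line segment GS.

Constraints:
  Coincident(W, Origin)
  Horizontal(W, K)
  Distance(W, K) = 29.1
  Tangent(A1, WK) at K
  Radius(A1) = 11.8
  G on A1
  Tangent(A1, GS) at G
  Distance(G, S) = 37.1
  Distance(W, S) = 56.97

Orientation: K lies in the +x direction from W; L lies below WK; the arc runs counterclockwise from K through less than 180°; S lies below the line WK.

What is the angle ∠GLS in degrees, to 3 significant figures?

72.4°

Checks: |LG| = 11.80 ✓; ∠(LG, GS) = 90.00° ✓; |GS| = 37.10 ✓; |WS| = 56.97 ✓.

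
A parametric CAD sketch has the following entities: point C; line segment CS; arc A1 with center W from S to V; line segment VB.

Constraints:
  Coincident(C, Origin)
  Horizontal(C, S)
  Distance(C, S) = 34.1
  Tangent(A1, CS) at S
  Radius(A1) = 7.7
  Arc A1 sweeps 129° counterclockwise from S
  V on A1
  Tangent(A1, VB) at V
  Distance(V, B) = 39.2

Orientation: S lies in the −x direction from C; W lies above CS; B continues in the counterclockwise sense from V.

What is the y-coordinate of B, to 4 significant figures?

43.01

C is at the origin; CS is horizontal with |CS| = 34.1 and S on the −x side, so S = (-34.10, 0.000). The tangent condition forces WS to be normal to CS, so W = S + (0, 7.7) = (-34.10, 7.700). On A1, S sits at bearing -90° from W; a 129° counterclockwise sweep puts V at bearing 39°, so V = W + 7.7·(cos 39°, sin 39°) = (-28.12, 12.55). The tangent condition forces WV to be normal to VB, so VB runs along (−sin 39°, cos 39°); with |VB| = 39.2, B = (-52.79, 43.01). So B.y = 43.01.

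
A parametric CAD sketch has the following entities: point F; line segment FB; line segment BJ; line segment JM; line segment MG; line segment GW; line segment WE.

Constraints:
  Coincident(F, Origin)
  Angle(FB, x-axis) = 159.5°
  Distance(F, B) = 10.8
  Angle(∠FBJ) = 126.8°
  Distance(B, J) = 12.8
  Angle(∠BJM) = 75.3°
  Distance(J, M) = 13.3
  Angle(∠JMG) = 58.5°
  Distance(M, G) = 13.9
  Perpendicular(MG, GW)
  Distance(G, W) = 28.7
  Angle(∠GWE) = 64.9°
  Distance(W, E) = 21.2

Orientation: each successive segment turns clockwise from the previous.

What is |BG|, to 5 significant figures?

2.8390

F is at the origin; FB runs at 159.5° with length 10.8, so B = (-10.116, 3.7822). ∠FBJ = 126.8° gives BJ at 106.30° from the x-axis; with |BJ| = 12.8, J = (-13.709, 16.068). ∠BJM = 75.3° gives JM at 1.6000° from the x-axis; with |JM| = 13.3, M = (-0.41378, 16.439). ∠JMG = 58.5° gives MG at -119.90° from the x-axis; with |MG| = 13.9, G = (-7.3428, 4.3892). Then |BG| = |G − B| = 2.8390.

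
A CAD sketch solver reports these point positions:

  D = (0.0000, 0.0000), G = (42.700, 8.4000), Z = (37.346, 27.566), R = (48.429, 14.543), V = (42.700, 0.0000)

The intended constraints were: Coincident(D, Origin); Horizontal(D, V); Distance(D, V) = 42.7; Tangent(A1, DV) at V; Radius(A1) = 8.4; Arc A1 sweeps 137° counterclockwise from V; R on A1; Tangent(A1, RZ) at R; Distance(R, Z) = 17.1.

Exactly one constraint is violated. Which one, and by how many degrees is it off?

Tangent(A1, RZ) at R — off by 6.60°.

D = (0.00, 0.00) ✓; D.y = 0.00, V.y = 0.00 ✓; |DV| = 42.70 ✓; ∠(GV, VD) = 90.00° ✓; |GV| = 8.400 ✓; bearing(G→R) − bearing(G→V) = 137.0° ✓; |GR| = 8.400 ✓; ∠(GR, RZ) = 96.60° ✗; |RZ| = 17.10 ✓.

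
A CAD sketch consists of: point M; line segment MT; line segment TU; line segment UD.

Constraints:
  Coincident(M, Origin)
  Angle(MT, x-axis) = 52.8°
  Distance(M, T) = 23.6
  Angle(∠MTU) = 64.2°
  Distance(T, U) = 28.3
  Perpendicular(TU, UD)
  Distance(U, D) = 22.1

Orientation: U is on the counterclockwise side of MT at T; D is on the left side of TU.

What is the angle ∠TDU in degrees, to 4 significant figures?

52.01°

∠MTU = 64.2°, so TU runs at 52.8° + (180° − 64.2°) = 168.6° from the x-axis; with |TU| = 28.3, U = T + 28.3·(cos 168.6°, sin 168.6°) = (-13.47, 24.39). The perpendicularity gives UD at right angles to TU; with |UD| = 22.1 on the left of TU, D = U + 22.1·(-0.1977, -0.9803) = (-17.84, 2.728). Then cos ∠TDU = DT·DU / (|DT||DU|), giving 52.01°.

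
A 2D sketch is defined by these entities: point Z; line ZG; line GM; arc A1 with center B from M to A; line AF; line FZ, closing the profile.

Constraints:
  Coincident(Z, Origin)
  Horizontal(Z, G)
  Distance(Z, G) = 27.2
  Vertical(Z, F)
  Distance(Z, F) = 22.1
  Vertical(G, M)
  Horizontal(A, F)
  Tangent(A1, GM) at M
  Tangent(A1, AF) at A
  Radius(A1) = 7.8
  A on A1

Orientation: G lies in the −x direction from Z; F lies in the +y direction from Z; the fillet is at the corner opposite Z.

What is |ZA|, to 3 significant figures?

29.4

Z is at the origin; ZG is horizontal with |ZG| = 27.2 and G on the −x side, so G = (-27.2, 0.00). Z and F share the same x with |ZF| = 22.1 and F on the +y side, so F = (0.00, 22.1). The virtual corner opposite Z is at (-27.2, 22.1). Since A1 is tangent to GM there, BM ⟂ GM and A1 meets AF tangentially, so BA is at right angles to AF, with radius 7.8, so the center B sits 7.8 in from both sides at B = (-19.4, 14.3). That places the tangent points at M = (-27.2, 14.3) on GM and A = (-19.4, 22.1) on AF. Then |ZA| = |A − Z| = 29.4.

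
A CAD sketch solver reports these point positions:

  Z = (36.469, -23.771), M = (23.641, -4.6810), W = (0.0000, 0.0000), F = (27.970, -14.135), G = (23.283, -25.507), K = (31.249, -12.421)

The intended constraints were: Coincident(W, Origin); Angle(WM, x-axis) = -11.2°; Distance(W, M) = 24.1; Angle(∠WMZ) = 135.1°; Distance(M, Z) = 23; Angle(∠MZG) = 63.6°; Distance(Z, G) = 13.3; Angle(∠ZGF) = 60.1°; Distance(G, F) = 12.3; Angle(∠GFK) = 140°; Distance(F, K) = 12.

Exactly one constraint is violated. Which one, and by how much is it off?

Distance(F, K) = 12 — off by 8.30.

W = (0.00, 0.00) ✓; WM at -11.20° ✓; |WM| = 24.10 ✓; ∠WMZ = 135.1° ✓; |MZ| = 23.00 ✓; ∠MZG = 63.60° ✓; |ZG| = 13.30 ✓; ∠ZGF = 60.10° ✓; |GF| = 12.30 ✓; ∠GFK = 140.0° ✓; |FK| = 3.700 ✗.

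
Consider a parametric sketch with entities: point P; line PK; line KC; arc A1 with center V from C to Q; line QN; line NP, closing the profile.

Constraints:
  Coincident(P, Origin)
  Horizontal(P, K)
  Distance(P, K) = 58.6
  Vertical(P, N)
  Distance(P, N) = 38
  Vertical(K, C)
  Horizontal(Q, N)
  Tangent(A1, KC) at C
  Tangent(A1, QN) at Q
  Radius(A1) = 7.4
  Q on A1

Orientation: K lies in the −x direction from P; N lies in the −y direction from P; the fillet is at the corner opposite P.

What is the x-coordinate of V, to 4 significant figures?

-51.20

P is at the origin; PK is horizontal with |PK| = 58.6 and K on the −x side, so K = (-58.60, 0.000). PN is vertical with |PN| = 38.0 and N on the −y side, so N = (0.000, -38.00). The virtual corner opposite P is at (-58.60, -38.00). Tangency of A1 to KC means the radius VC is perpendicular to KC and since A1 is tangent to QN there, VQ ⟂ QN, with radius 7.4, so the center V sits 7.4 in from both sides at V = (-51.20, -30.60). So V.x = -51.20.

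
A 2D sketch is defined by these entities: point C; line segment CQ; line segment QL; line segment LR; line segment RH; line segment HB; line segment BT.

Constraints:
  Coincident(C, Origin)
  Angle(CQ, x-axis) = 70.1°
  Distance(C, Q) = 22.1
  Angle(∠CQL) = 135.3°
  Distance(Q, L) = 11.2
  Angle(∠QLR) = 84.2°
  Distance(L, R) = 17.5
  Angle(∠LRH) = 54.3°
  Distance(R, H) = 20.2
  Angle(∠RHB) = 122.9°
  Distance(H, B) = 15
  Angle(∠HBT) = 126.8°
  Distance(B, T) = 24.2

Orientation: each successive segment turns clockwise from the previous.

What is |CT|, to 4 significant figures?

50.55

C is at the origin; CQ runs at 70.1° with length 22.1, so Q = (7.522, 20.78). ∠CQL = 135.3° gives QL at 25.40° from the x-axis; with |QL| = 11.2, L = (17.64, 25.58). ∠QLR = 84.2° gives LR at -70.40° from the x-axis; with |LR| = 17.5, R = (23.51, 9.098). ∠LRH = 54.3° gives RH at 163.9° from the x-axis; with |RH| = 20.2, H = (4.102, 14.70). ∠RHB = 122.9° gives HB at 106.8° from the x-axis; with |HB| = 15.0, B = (-0.2331, 29.06). ∠HBT = 126.8° gives BT at 53.60° from the x-axis; with |BT| = 24.2, T = (14.13, 48.54). Then |CT| = |T − C| = 50.55.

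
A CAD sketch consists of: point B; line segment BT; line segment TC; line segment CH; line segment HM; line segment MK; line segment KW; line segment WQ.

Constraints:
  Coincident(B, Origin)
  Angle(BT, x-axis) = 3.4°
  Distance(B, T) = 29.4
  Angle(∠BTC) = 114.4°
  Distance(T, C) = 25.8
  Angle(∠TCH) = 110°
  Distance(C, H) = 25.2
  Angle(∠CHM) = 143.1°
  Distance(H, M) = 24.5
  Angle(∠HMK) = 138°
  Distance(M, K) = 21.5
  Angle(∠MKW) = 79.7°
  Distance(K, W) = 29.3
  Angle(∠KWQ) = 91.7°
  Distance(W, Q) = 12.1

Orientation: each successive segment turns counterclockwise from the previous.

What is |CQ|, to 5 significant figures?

30.778

∠MKW = 79.7° gives KW at -41.800° from the x-axis; with |KW| = 29.3, W = (0.015302, 11.378). ∠KWQ = 91.7° gives WQ at 46.500° from the x-axis; with |WQ| = 12.1, Q = (8.3444, 20.155). Then |CQ| = |Q − C| = 30.778.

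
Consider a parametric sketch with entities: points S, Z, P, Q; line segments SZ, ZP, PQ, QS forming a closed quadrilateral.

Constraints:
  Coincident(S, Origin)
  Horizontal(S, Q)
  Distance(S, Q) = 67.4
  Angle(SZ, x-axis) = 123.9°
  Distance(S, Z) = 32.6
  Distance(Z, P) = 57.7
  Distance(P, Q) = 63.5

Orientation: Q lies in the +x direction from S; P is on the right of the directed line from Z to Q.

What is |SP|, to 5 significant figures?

25.537

Checks: |ZP| = 57.70 ✓; |PQ| = 63.50 ✓.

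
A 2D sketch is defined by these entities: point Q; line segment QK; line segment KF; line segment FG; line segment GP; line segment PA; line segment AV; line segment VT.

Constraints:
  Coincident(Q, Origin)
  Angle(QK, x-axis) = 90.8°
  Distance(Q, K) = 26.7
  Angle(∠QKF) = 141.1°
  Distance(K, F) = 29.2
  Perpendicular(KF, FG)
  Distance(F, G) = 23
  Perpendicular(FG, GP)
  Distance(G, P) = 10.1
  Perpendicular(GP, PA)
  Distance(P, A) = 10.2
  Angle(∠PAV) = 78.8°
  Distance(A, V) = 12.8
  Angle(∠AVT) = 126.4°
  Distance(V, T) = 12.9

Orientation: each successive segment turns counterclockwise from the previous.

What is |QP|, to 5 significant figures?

40.363

KF is perpendicular to FG, so FG runs at -140.30°; with |FG| = 23.0, G = (-36.721, 34.472). FG is perpendicular to GP, so GP runs at -50.300°; with |GP| = 10.1, P = (-30.269, 26.701). Then |QP| = |P − Q| = 40.363.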